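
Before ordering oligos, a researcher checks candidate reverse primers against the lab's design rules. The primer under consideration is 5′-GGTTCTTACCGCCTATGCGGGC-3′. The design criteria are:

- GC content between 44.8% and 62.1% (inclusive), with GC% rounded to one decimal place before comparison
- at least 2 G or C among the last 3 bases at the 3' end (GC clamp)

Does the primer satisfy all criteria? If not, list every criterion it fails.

Base counts: A=2, T=6, G=7, C=7 (length 22).
GC content: GC 14/22 = 63.6%, outside 44.8–62.1% ✗
GC clamp: 3' end GGC has 3 G/C ✓

Fails: GC content.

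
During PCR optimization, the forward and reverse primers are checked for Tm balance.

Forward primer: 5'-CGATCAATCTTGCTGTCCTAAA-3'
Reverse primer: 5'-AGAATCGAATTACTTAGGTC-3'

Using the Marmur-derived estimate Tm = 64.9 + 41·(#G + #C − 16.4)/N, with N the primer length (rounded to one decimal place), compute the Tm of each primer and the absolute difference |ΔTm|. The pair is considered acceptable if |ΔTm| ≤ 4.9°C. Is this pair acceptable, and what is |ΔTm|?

|ΔTm| = 5.5°C; the pair is not acceptable.

Forward: G+C = 9, N = 22 → Tm = 64.9 + 41·(9 − 16.4)/22 = 51.1°C.
Reverse: G+C = 7, N = 20 → Tm = 64.9 + 41·(7 − 16.4)/20 = 45.6°C.
|ΔTm| = |51.1 − 45.6| = 5.5°C, > 4.9°C.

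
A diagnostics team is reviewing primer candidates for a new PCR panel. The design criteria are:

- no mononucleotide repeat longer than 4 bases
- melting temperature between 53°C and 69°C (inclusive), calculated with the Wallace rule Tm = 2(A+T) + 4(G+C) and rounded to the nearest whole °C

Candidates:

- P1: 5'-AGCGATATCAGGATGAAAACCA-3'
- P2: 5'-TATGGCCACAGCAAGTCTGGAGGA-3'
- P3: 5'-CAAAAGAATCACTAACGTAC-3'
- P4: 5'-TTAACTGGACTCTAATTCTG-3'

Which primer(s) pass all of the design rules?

P1 (22 nt, A=10 T=3 G=5 C=4): longest run = 4 ✓; Tm = 2·13 + 4·9 = 62°C ✓ — passes.
P2 (24 nt, A=7 T=4 G=8 C=5): longest run = 2 ✓; Tm = 2·11 + 4·13 = 74°C, outside 53–69°C ✗ — fails.
P3 (20 nt, A=10 T=3 G=2 C=5): longest run = 4 ✓; Tm = 2·13 + 4·7 = 54°C ✓ — passes.
P4 (20 nt, A=5 T=8 G=3 C=4): longest run = 2 ✓; Tm = 2·13 + 4·7 = 54°C ✓ — passes.

P1, P3 and P4.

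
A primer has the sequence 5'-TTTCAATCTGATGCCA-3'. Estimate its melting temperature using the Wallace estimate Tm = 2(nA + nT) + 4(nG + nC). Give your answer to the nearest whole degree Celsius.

Base counts: A=4, T=6, G=2, C=4 (length 16).
Tm = 2·(4+6) + 4·(2+4) = 2·10 + 4·6 = 20 + 24 = 44°C.

44°C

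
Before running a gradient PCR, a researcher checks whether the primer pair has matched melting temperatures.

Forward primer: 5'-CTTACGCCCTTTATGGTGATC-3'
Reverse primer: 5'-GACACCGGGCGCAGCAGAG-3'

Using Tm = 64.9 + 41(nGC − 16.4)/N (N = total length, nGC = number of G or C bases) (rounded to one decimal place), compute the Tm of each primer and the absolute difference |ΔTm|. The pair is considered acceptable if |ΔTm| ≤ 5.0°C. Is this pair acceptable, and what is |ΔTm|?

|ΔTm| = 7.3°C; the pair is not acceptable.

Forward: G+C = 10, N = 21 → Tm = 64.9 + 41·(10 − 16.4)/21 = 52.4°C.
Reverse: G+C = 14, N = 19 → Tm = 64.9 + 41·(14 − 16.4)/19 = 59.7°C.
|ΔTm| = |52.4 − 59.7| = 7.3°C, > 5.0°C.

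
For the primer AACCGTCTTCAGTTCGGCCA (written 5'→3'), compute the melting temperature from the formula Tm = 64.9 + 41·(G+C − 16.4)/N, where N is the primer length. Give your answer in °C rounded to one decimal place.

53.8°C

Base counts: A=4, T=5, G=4, C=7; G+C = 11, N = 20.
Tm = 64.9 + 41·(11 − 16.4)/20 = 64.9 + -221.40/20 = 53.8°C.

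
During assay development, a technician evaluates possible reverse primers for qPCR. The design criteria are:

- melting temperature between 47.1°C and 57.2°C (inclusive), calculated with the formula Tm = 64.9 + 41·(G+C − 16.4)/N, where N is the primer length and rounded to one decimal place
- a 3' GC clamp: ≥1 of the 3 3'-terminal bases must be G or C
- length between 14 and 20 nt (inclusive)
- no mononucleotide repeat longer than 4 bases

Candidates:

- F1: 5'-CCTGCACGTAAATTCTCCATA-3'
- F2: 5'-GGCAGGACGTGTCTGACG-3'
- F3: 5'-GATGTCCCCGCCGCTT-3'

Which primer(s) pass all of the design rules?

F2 and F3.

F1 (21 nt, A=6 T=6 G=2 C=7): Tm = 64.9 + 41·(9 − 16.4)/21 = 50.5°C ✓; 3' end ATA has 0 G/C, need ≥1 ✗; length 21, outside 14–20 ✗; longest run = 3 ✓ — fails.
F2 (18 nt, A=3 T=3 G=8 C=4): Tm = 64.9 + 41·(12 − 16.4)/18 = 54.9°C ✓; 3' end ACG has 2 G/C ✓; length 18 ✓; longest run = 2 ✓ — passes.
F3 (16 nt, A=1 T=4 G=4 C=7): Tm = 64.9 + 41·(11 − 16.4)/16 = 51.1°C ✓; 3' end CTT has 1 G/C ✓; length 16 ✓; longest run = 4 ✓ — passes.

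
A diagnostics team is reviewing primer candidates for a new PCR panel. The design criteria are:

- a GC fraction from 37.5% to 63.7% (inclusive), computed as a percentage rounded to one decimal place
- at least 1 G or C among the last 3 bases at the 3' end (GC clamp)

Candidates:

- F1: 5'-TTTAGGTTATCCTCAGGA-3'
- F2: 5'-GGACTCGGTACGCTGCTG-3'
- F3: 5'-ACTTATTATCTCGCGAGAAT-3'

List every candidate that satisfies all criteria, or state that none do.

F1 (18 nt, A=4 T=7 G=4 C=3): GC 7/18 = 38.9% ✓; 3' end GGA has 2 G/C ✓ — passes.
F2 (18 nt, A=2 T=4 G=7 C=5): GC 12/18 = 66.7%, outside 37.5–63.7% ✗; 3' end CTG has 2 G/C ✓ — fails.
F3 (20 nt, A=6 T=7 G=3 C=4): GC 7/20 = 35.0%, outside 37.5–63.7% ✗; 3' end AAT has 0 G/C, need ≥1 ✗ — fails.

F1 only.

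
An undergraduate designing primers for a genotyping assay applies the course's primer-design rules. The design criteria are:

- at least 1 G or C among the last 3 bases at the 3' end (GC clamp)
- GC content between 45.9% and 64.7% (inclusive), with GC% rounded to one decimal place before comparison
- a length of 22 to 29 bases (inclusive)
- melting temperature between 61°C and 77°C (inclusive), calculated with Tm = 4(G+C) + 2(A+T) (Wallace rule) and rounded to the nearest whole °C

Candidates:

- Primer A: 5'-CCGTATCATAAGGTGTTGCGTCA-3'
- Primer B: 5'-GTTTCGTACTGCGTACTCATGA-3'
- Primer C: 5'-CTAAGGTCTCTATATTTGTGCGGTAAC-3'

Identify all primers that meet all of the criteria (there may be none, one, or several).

Primer A (23 nt, A=5 T=7 G=6 C=5): 3' end TCA has 1 G/C ✓; GC 11/23 = 47.8% ✓; length 23 ✓; Tm = 2·12 + 4·11 = 68°C ✓ — passes.
Primer B (22 nt, A=4 T=8 G=5 C=5): 3' end TGA has 1 G/C ✓; GC 10/22 = 45.5%, outside 45.9–64.7% ✗; length 22 ✓; Tm = 2·12 + 4·10 = 64°C ✓ — fails.
Primer C (27 nt, A=6 T=10 G=6 C=5): 3' end AAC has 1 G/C ✓; GC 11/27 = 40.7%, outside 45.9–64.7% ✗; length 27 ✓; Tm = 2·16 + 4·11 = 76°C ✓ — fails.

Primer A only.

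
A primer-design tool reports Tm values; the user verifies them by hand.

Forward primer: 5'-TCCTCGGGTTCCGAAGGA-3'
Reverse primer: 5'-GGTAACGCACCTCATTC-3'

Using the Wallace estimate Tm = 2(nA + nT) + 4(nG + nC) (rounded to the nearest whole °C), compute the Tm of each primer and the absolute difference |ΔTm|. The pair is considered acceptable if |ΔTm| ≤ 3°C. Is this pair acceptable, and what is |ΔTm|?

Forward: A=3 T=4 G=6 C=5 → Tm = 2·7 + 4·11 = 58°C.
Reverse: A=4 T=4 G=3 C=6 → Tm = 2·8 + 4·9 = 52°C.
|ΔTm| = |58 − 52| = 6°C, > 3°C.

|ΔTm| = 6°C; the pair is not acceptable.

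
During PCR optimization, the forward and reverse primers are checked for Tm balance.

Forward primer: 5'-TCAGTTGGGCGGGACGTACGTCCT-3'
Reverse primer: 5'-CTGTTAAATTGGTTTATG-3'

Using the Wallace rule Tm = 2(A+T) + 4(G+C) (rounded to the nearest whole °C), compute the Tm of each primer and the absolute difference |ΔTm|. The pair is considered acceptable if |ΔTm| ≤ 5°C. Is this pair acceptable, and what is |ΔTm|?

Forward: A=3 T=6 G=9 C=6 → Tm = 2·9 + 4·15 = 78°C.
Reverse: A=4 T=9 G=4 C=1 → Tm = 2·13 + 4·5 = 46°C.
|ΔTm| = |78 − 46| = 32°C, > 5°C.

|ΔTm| = 32°C; the pair is not acceptable.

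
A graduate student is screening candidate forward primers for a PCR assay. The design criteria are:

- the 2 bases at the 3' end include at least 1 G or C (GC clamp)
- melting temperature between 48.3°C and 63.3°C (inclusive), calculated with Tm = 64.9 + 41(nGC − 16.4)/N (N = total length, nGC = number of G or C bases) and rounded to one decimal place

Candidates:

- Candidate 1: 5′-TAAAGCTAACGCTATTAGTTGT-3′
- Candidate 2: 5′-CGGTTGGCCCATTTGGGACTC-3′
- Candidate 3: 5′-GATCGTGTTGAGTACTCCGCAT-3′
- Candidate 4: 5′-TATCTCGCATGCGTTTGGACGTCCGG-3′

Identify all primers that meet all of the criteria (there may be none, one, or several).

Candidate 1 (22 nt, A=7 T=8 G=4 C=3): 3' end GT has 1 G/C ✓; Tm = 64.9 + 41·(7 − 16.4)/22 = 47.4°C, outside 48.3–63.3°C ✗ — fails.
Candidate 2 (21 nt, A=2 T=6 G=7 C=6): 3' end TC has 1 G/C ✓; Tm = 64.9 + 41·(13 − 16.4)/21 = 58.3°C ✓ — passes.
Candidate 3 (22 nt, A=4 T=7 G=6 C=5): 3' end AT has 0 G/C, need ≥1 ✗; Tm = 64.9 + 41·(11 − 16.4)/22 = 54.8°C ✓ — fails.
Candidate 4 (26 nt, A=3 T=8 G=8 C=7): 3' end GG has 2 G/C ✓; Tm = 64.9 + 41·(15 − 16.4)/26 = 62.7°C ✓ — passes.

Candidate 2 and Candidate 4.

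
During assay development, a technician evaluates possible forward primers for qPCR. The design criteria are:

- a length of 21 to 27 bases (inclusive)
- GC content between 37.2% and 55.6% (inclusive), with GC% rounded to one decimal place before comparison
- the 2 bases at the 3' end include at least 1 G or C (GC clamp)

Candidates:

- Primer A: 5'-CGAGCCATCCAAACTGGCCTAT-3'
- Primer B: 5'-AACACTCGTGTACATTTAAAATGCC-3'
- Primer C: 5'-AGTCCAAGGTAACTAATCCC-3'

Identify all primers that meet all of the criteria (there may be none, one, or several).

None of the candidates satisfy all criteria.

Primer A (22 nt, A=6 T=4 G=4 C=8): length 22 ✓; GC 12/22 = 54.5% ✓; 3' end AT has 0 G/C, need ≥1 ✗ — fails.
Primer B (25 nt, A=9 T=7 G=3 C=6): length 25 ✓; GC 9/25 = 36.0%, outside 37.2–55.6% ✗; 3' end CC has 2 G/C ✓ — fails.
Primer C (20 nt, A=7 T=4 G=3 C=6): length 20, outside 21–27 ✗; GC 9/20 = 45.0% ✓; 3' end CC has 2 G/C ✓ — fails.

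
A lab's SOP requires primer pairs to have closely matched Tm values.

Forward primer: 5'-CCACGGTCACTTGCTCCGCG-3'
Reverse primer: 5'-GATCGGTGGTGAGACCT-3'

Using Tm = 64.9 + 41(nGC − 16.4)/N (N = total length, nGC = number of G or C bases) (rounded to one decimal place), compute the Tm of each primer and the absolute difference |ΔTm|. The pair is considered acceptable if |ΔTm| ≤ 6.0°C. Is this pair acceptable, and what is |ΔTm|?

Forward: G+C = 14, N = 20 → Tm = 64.9 + 41·(14 − 16.4)/20 = 60.0°C.
Reverse: G+C = 10, N = 17 → Tm = 64.9 + 41·(10 − 16.4)/17 = 49.5°C.
|ΔTm| = |60.0 − 49.5| = 10.5°C, > 6.0°C.

|ΔTm| = 10.5°C; the pair is not acceptable.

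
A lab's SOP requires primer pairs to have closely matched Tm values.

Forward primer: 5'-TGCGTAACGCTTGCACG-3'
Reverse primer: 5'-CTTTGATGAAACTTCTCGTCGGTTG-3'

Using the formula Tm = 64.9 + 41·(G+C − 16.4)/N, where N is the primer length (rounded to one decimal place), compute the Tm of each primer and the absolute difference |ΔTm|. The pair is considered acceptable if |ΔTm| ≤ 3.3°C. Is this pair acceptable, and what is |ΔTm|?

Forward: G+C = 10, N = 17 → Tm = 64.9 + 41·(10 − 16.4)/17 = 49.5°C.
Reverse: G+C = 11, N = 25 → Tm = 64.9 + 41·(11 − 16.4)/25 = 56.0°C.
|ΔTm| = |49.5 − 56.0| = 6.5°C, > 3.3°C.

|ΔTm| = 6.5°C; the pair is not acceptable.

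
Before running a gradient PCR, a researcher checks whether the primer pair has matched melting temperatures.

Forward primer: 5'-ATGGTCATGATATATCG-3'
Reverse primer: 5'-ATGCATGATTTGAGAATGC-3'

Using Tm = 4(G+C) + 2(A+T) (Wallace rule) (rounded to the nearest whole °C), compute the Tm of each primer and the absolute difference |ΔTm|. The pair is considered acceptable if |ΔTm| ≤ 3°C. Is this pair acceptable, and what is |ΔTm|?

Forward: A=5 T=6 G=4 C=2 → Tm = 2·11 + 4·6 = 46°C.
Reverse: A=6 T=6 G=5 C=2 → Tm = 2·12 + 4·7 = 52°C.
|ΔTm| = |46 − 52| = 6°C, > 3°C.

|ΔTm| = 6°C; the pair is not acceptable.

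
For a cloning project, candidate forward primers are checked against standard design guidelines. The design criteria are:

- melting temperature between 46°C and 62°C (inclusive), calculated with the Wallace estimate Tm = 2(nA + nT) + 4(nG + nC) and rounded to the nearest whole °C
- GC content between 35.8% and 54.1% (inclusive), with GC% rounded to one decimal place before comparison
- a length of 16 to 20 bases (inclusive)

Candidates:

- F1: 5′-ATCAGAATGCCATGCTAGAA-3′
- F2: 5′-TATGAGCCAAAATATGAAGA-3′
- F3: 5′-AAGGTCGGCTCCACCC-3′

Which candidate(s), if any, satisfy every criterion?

F1 only.

F1 (20 nt, A=8 T=4 G=4 C=4): Tm = 2·12 + 4·8 = 56°C ✓; GC 8/20 = 40.0% ✓; length 20 ✓ — passes.
F2 (20 nt, A=10 T=4 G=4 C=2): Tm = 2·14 + 4·6 = 52°C ✓; GC 6/20 = 30.0%, outside 35.8–54.1% ✗; length 20 ✓ — fails.
F3 (16 nt, A=3 T=2 G=4 C=7): Tm = 2·5 + 4·11 = 54°C ✓; GC 11/16 = 68.8%, outside 35.8–54.1% ✗; length 16 ✓ — fails.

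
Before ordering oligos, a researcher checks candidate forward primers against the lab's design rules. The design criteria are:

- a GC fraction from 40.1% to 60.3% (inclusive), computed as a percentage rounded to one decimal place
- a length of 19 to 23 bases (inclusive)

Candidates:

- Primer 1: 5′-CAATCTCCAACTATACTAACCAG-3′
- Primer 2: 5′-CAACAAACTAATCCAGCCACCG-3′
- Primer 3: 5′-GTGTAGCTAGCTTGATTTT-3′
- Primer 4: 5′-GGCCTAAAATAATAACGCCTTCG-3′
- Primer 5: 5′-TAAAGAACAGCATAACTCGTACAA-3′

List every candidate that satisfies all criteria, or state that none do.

Primer 1 (23 nt, A=9 T=5 G=1 C=8): GC 9/23 = 39.1%, outside 40.1–60.3% ✗; length 23 ✓ — fails.
Primer 2 (22 nt, A=9 T=2 G=2 C=9): GC 11/22 = 50.0% ✓; length 22 ✓ — passes.
Primer 3 (19 nt, A=3 T=9 G=5 C=2): GC 7/19 = 36.8%, outside 40.1–60.3% ✗; length 19 ✓ — fails.
Primer 4 (23 nt, A=8 T=5 G=4 C=6): GC 10/23 = 43.5% ✓; length 23 ✓ — passes.
Primer 5 (24 nt, A=12 T=4 G=3 C=5): GC 8/24 = 33.3%, outside 40.1–60.3% ✗; length 24, outside 19–23 ✗ — fails.

Primer 2 and Primer 4.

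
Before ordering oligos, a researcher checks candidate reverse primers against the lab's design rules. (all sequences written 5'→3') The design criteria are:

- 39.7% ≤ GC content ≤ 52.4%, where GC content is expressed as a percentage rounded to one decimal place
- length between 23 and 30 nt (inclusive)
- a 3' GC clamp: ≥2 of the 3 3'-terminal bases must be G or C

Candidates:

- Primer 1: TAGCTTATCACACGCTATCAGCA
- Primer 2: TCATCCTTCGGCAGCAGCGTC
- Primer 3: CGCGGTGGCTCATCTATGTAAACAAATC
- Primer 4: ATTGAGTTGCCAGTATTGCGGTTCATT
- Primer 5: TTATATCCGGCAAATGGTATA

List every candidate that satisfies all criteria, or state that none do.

Primer 1 only.

Primer 1 (23 nt, A=7 T=6 G=3 C=7): GC 10/23 = 43.5% ✓; length 23 ✓; 3' end GCA has 2 G/C ✓ — passes.
Primer 2 (21 nt, A=3 T=5 G=5 C=8): GC 13/21 = 61.9%, outside 39.7–52.4% ✗; length 21, outside 23–30 ✗; 3' end GTC has 2 G/C ✓ — fails.
Primer 3 (28 nt, A=8 T=7 G=6 C=7): GC 13/28 = 46.4% ✓; length 28 ✓; 3' end ATC has 1 G/C, need ≥2 ✗ — fails.
Primer 4 (27 nt, A=5 T=11 G=7 C=4): GC 11/27 = 40.7% ✓; length 27 ✓; 3' end ATT has 0 G/C, need ≥2 ✗ — fails.
Primer 5 (21 nt, A=7 T=7 G=4 C=3): GC 7/21 = 33.3%, outside 39.7–52.4% ✗; length 21, outside 23–30 ✗; 3' end ATA has 0 G/C, need ≥2 ✗ — fails.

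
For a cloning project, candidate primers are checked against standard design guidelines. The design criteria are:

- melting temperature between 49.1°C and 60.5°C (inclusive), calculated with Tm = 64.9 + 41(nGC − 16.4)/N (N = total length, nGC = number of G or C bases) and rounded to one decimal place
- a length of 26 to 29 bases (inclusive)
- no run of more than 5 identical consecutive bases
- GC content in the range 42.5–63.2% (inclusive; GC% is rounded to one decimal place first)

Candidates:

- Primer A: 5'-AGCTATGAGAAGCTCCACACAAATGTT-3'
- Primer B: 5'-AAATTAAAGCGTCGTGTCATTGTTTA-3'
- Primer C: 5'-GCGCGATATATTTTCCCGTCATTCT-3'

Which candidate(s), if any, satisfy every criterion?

Primer A (27 nt, A=10 T=6 G=5 C=6): Tm = 64.9 + 41·(11 − 16.4)/27 = 56.7°C ✓; length 27 ✓; longest run = 3 ✓; GC 11/27 = 40.7%, outside 42.5–63.2% ✗ — fails.
Primer B (26 nt, A=8 T=10 G=5 C=3): Tm = 64.9 + 41·(8 − 16.4)/26 = 51.7°C ✓; length 26 ✓; longest run = 3 ✓; GC 8/26 = 30.8%, outside 42.5–63.2% ✗ — fails.
Primer C (25 nt, A=4 T=10 G=4 C=7): Tm = 64.9 + 41·(11 − 16.4)/25 = 56.0°C ✓; length 25, outside 26–29 ✗; longest run = 4 ✓; GC 11/25 = 44.0% ✓ — fails.

None of the candidates satisfy all criteria.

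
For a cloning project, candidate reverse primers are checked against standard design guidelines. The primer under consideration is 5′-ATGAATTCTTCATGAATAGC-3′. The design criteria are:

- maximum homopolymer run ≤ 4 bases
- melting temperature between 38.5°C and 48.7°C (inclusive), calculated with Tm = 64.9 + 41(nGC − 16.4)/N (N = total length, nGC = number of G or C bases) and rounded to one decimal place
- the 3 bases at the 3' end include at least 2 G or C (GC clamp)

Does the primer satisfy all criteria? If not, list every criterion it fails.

Meets all criteria.

Base counts: A=7, T=7, G=3, C=3 (length 20).
homopolymer run: longest run = 2 ✓
Tm: Tm = 64.9 + 41·(6 − 16.4)/20 = 43.6°C ✓
GC clamp: 3' end AGC has 2 G/C ✓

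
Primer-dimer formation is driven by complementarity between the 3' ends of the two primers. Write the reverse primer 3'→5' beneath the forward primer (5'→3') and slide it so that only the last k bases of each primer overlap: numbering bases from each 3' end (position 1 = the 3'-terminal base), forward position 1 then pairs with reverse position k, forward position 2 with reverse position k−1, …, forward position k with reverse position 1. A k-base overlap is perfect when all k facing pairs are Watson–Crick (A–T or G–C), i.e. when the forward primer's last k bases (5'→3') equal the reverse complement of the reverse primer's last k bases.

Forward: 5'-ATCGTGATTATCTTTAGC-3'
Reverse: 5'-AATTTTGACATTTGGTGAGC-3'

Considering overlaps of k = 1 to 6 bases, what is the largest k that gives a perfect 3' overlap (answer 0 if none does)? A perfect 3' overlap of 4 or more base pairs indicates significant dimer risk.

Last 6 bases (5'→3') — forward …TTTAGC, reverse …GTGAGC.
Reverse complement of the reverse primer's last 6 bases: GCTCAC; its first k bases are the reverse complement of the reverse primer's last k bases, so a perfect k-base overlap needs the forward primer's last k bases to equal them.
Comparing (forward last k vs required): k=1: C vs G ✗; k=2: GC vs GC ✓; k=3: AGC vs GCT ✗; k=4: TAGC vs GCTC ✗; k=5: TTAGC vs GCTCA ✗; k=6: TTTAGC vs GCTCAC ✗.
Only k = 2 is perfect, so the longest perfect 3' overlap is 2.

Longest perfect overlap: 2 complementary base pairs; below the dimer-risk threshold (threshold 4).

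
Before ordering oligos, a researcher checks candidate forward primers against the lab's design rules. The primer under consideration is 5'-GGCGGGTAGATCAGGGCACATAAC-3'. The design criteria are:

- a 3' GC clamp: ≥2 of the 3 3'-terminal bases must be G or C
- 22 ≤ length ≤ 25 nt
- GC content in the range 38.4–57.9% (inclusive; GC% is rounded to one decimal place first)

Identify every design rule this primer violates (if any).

Base counts: A=7, T=3, G=9, C=5 (length 24).
GC clamp: 3' end AAC has 1 G/C, need ≥2 ✗
length: length 24 ✓
GC content: GC 14/24 = 58.3%, outside 38.4–57.9% ✗

Fails: GC clamp, GC content.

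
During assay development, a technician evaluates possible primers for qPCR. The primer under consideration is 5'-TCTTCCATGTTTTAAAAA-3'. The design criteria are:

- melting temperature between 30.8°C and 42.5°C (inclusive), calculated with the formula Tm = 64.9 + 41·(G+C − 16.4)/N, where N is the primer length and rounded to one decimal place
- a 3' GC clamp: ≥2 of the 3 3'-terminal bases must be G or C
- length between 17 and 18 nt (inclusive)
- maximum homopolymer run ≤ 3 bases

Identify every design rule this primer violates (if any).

Base counts: A=6, T=8, G=1, C=3 (length 18).
Tm: Tm = 64.9 + 41·(4 − 16.4)/18 = 36.7°C ✓
GC clamp: 3' end AAA has 0 G/C, need ≥2 ✗
length: length 18 ✓
homopolymer run: longest run = 5, exceeds 3 ✗

Fails: GC clamp, homopolymer run.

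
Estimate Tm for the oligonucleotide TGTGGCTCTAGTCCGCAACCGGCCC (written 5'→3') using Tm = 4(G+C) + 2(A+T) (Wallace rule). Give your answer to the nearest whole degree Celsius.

84°C

Base counts: A=3, T=5, G=7, C=10 (length 25).
Tm = 2·(3+5) + 4·(7+10) = 2·8 + 4·17 = 16 + 68 = 84°C.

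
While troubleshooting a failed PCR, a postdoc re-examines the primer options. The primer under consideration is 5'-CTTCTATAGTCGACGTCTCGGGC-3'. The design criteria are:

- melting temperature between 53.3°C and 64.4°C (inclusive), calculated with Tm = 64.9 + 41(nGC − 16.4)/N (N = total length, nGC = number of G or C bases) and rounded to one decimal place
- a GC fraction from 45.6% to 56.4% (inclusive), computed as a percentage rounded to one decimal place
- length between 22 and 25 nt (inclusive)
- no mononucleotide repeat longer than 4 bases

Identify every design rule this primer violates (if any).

Fails: GC content.

Base counts: A=3, T=7, G=6, C=7 (length 23).
Tm: Tm = 64.9 + 41·(13 − 16.4)/23 = 58.8°C ✓
GC content: GC 13/23 = 56.5%, outside 45.6–56.4% ✗
length: length 23 ✓
homopolymer run: longest run = 3 ✓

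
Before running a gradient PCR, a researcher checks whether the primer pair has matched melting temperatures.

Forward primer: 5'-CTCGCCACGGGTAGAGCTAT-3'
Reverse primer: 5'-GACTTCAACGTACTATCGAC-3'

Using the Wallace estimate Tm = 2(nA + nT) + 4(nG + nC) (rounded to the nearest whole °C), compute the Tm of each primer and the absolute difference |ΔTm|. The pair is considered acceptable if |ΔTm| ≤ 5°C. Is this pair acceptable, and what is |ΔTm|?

|ΔTm| = 6°C; the pair is not acceptable.

Forward: A=4 T=4 G=6 C=6 → Tm = 2·8 + 4·12 = 64°C.
Reverse: A=6 T=5 G=3 C=6 → Tm = 2·11 + 4·9 = 58°C.
|ΔTm| = |64 − 58| = 6°C, > 5°C.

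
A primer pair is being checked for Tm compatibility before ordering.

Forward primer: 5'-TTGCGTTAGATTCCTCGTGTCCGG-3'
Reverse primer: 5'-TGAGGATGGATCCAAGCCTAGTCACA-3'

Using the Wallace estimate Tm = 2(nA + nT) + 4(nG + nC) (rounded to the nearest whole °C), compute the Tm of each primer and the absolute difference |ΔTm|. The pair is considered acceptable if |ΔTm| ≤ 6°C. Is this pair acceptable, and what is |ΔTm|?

Forward: A=2 T=9 G=7 C=6 → Tm = 2·11 + 4·13 = 74°C.
Reverse: A=8 T=5 G=7 C=6 → Tm = 2·13 + 4·13 = 78°C.
|ΔTm| = |74 − 78| = 4°C, ≤ 6°C.

|ΔTm| = 4°C; the pair is acceptable.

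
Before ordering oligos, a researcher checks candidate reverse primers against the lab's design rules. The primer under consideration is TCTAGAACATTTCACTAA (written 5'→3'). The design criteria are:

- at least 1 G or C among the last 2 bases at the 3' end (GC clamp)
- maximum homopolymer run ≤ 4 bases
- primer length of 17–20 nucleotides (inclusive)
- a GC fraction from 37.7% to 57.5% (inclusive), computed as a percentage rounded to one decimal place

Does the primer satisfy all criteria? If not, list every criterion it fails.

Fails: GC clamp, GC content.

Base counts: A=7, T=6, G=1, C=4 (length 18).
GC clamp: 3' end AA has 0 G/C, need ≥1 ✗
homopolymer run: longest run = 3 ✓
length: length 18 ✓
GC content: GC 5/18 = 27.8%, outside 37.7–57.5% ✗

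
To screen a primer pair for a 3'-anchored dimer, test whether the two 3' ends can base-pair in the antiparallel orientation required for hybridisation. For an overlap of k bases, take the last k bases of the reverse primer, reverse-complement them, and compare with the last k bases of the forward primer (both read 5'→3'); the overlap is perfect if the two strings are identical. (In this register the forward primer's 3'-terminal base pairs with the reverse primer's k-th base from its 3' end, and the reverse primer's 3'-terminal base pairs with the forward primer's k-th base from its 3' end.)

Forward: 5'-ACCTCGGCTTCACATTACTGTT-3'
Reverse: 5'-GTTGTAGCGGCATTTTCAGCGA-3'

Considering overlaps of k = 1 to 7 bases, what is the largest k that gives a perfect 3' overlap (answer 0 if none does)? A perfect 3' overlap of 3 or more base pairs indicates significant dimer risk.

Longest perfect overlap: 1 complementary base pair; below the dimer-risk threshold (threshold 3).

Last 7 bases (5'→3') — forward …TACTGTT, reverse …TCAGCGA.
Reverse complement of the reverse primer's last 7 bases: TCGCTGA; its first k bases are the reverse complement of the reverse primer's last k bases, so a perfect k-base overlap needs the forward primer's last k bases to equal them.
Comparing (forward last k vs required): k=1: T vs T ✓; k=2: TT vs TC ✗; k=3: GTT vs TCG ✗; k=4: TGTT vs TCGC ✗; k=5: CTGTT vs TCGCT ✗; k=6: ACTGTT vs TCGCTG ✗; k=7: TACTGTT vs TCGCTGA ✗.
Only k = 1 is perfect, so the longest perfect 3' overlap is 1.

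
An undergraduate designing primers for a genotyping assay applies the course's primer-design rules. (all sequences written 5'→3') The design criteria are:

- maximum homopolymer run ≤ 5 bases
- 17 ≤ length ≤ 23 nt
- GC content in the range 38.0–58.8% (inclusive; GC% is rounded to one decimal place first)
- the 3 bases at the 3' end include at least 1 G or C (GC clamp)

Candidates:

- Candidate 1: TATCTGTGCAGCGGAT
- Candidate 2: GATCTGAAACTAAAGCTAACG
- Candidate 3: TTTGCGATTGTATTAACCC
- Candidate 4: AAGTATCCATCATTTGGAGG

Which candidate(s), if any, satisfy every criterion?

Candidate 2 and Candidate 4.

Candidate 1 (16 nt, A=3 T=5 G=5 C=3): longest run = 2 ✓; length 16, outside 17–23 ✗; GC 8/16 = 50.0% ✓; 3' end GAT has 1 G/C ✓ — fails.
Candidate 2 (21 nt, A=9 T=4 G=4 C=4): longest run = 3 ✓; length 21 ✓; GC 8/21 = 38.1% ✓; 3' end ACG has 2 G/C ✓ — passes.
Candidate 3 (19 nt, A=4 T=8 G=3 C=4): longest run = 3 ✓; length 19 ✓; GC 7/19 = 36.8%, outside 38.0–58.8% ✗; 3' end CCC has 3 G/C ✓ — fails.
Candidate 4 (20 nt, A=6 T=6 G=5 C=3): longest run = 3 ✓; length 20 ✓; GC 8/20 = 40.0% ✓; 3' end AGG has 2 G/C ✓ — passes.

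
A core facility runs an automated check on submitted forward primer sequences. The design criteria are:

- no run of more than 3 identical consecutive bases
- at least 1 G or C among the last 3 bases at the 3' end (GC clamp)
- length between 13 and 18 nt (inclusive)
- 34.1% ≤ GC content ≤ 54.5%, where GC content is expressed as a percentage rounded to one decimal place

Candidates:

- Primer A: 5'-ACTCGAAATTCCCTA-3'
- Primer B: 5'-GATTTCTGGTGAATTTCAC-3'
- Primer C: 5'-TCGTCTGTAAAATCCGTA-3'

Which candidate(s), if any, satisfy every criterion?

Primer A only.

Primer A (15 nt, A=5 T=4 G=1 C=5): longest run = 3 ✓; 3' end CTA has 1 G/C ✓; length 15 ✓; GC 6/15 = 40.0% ✓ — passes.
Primer B (19 nt, A=4 T=8 G=4 C=3): longest run = 3 ✓; 3' end CAC has 2 G/C ✓; length 19, outside 13–18 ✗; GC 7/19 = 36.8% ✓ — fails.
Primer C (18 nt, A=5 T=6 G=3 C=4): longest run = 4, exceeds 3 ✗; 3' end GTA has 1 G/C ✓; length 18 ✓; GC 7/18 = 38.9% ✓ — fails.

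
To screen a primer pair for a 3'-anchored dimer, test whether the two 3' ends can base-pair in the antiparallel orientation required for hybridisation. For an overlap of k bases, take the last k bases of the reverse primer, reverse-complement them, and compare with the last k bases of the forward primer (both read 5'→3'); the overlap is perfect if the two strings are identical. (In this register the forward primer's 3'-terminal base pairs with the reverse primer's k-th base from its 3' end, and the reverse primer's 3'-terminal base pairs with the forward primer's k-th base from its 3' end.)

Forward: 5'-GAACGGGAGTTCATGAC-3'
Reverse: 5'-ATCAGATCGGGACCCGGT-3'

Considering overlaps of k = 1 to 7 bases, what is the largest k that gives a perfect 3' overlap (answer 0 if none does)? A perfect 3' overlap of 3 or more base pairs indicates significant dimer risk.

Longest perfect overlap: 2 complementary base pairs; below the dimer-risk threshold (threshold 3).

Last 7 bases (5'→3') — forward …TCATGAC, reverse …ACCCGGT.
Reverse complement of the reverse primer's last 7 bases: ACCGGGT; its first k bases are the reverse complement of the reverse primer's last k bases, so a perfect k-base overlap needs the forward primer's last k bases to equal them.
Comparing (forward last k vs required): k=1: C vs A ✗; k=2: AC vs AC ✓; k=3: GAC vs ACC ✗; k=4: TGAC vs ACCG ✗; k=5: ATGAC vs ACCGG ✗; k=6: CATGAC vs ACCGGG ✗; k=7: TCATGAC vs ACCGGGT ✗.
Only k = 2 is perfect, so the longest perfect 3' overlap is 2.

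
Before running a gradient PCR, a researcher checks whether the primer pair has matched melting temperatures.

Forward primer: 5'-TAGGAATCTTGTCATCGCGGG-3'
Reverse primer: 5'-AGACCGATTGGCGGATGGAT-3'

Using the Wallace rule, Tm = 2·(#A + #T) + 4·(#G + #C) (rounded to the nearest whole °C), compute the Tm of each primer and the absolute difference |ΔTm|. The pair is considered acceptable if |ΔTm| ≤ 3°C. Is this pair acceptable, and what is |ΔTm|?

|ΔTm| = 2°C; the pair is acceptable.

Forward: A=4 T=6 G=7 C=4 → Tm = 2·10 + 4·11 = 64°C.
Reverse: A=5 T=4 G=8 C=3 → Tm = 2·9 + 4·11 = 62°C.
|ΔTm| = |64 − 62| = 2°C, ≤ 3°C.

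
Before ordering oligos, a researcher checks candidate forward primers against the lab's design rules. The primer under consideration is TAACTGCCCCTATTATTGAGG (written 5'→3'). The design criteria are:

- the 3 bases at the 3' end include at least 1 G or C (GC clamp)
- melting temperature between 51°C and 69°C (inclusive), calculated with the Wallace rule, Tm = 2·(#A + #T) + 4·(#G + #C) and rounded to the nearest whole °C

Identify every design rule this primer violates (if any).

Base counts: A=5, T=7, G=4, C=5 (length 21).
GC clamp: 3' end AGG has 2 G/C ✓
Tm: Tm = 2·12 + 4·9 = 60°C ✓

Meets all criteria.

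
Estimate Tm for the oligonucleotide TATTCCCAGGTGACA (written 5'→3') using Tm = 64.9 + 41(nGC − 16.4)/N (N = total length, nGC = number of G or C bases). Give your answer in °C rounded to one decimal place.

Base counts: A=4, T=4, G=3, C=4; G+C = 7, N = 15.
Tm = 64.9 + 41·(7 − 16.4)/15 = 64.9 + -385.40/15 = 39.2°C.

39.2°C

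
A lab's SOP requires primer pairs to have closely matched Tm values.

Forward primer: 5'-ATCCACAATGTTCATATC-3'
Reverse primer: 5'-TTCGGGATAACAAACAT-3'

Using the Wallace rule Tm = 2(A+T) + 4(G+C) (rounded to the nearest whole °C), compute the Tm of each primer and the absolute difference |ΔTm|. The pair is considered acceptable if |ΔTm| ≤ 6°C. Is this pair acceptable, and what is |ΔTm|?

|ΔTm| = 2°C; the pair is acceptable.

Forward: A=6 T=6 G=1 C=5 → Tm = 2·12 + 4·6 = 48°C.
Reverse: A=7 T=4 G=3 C=3 → Tm = 2·11 + 4·6 = 46°C.
|ΔTm| = |48 − 46| = 2°C, ≤ 6°C.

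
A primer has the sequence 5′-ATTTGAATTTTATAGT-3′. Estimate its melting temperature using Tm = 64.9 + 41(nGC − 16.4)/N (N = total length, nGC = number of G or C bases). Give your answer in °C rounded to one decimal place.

28.0°C

Base counts: A=5, T=9, G=2, C=0; G+C = 2, N = 16.
Tm = 64.9 + 41·(2 − 16.4)/16 = 64.9 + -590.40/16 = 28.0°C.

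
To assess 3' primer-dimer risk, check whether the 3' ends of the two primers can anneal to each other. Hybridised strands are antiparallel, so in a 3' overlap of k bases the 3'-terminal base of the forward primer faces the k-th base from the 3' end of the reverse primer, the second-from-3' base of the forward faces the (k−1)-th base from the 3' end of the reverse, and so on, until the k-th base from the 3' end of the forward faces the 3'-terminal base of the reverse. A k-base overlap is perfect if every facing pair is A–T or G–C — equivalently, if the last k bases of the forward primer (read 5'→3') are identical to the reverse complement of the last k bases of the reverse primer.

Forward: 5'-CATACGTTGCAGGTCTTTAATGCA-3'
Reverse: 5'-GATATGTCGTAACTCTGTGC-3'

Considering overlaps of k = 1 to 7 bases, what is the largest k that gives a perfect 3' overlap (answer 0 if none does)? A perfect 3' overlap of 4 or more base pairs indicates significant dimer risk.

Longest perfect overlap: 3 complementary base pairs; below the dimer-risk threshold (threshold 4).

Last 7 bases (5'→3') — forward …TAATGCA, reverse …TCTGTGC.
Reverse complement of the reverse primer's last 7 bases: GCACAGA; its first k bases are the reverse complement of the reverse primer's last k bases, so a perfect k-base overlap needs the forward primer's last k bases to equal them.
Comparing (forward last k vs required): k=1: A vs G ✗; k=2: CA vs GC ✗; k=3: GCA vs GCA ✓; k=4: TGCA vs GCAC ✗; k=5: ATGCA vs GCACA ✗; k=6: AATGCA vs GCACAG ✗; k=7: TAATGCA vs GCACAGA ✗.
Only k = 3 is perfect, so the longest perfect 3' overlap is 3.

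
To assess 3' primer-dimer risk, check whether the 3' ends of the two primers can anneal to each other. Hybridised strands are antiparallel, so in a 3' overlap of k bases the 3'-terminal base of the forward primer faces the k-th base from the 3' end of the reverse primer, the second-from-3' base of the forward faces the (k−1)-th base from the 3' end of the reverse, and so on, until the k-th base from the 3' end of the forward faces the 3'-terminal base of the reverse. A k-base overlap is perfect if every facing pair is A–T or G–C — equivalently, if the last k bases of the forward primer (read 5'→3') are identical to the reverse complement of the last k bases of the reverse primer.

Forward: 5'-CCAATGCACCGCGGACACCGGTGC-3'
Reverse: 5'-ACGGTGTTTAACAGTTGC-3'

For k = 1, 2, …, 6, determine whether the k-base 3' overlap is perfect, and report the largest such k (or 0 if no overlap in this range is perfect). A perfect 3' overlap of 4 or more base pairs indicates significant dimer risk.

Longest perfect overlap: 2 complementary base pairs; below the dimer-risk threshold (threshold 4).

Last 6 bases (5'→3') — forward …CGGTGC, reverse …AGTTGC.
Reverse complement of the reverse primer's last 6 bases: GCAACT; its first k bases are the reverse complement of the reverse primer's last k bases, so a perfect k-base overlap needs the forward primer's last k bases to equal them.
Comparing (forward last k vs required): k=1: C vs G ✗; k=2: GC vs GC ✓; k=3: TGC vs GCA ✗; k=4: GTGC vs GCAA ✗; k=5: GGTGC vs GCAAC ✗; k=6: CGGTGC vs GCAACT ✗.
Only k = 2 is perfect, so the longest perfect 3' overlap is 2.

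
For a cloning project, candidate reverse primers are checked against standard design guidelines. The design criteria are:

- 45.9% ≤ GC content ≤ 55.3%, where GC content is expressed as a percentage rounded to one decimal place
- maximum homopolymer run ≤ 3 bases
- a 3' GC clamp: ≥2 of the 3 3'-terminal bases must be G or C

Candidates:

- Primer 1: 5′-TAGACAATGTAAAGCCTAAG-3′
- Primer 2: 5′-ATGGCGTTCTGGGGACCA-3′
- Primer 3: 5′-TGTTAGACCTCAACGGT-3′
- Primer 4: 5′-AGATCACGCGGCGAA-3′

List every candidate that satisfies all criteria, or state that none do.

Primer 1 (20 nt, A=9 T=4 G=4 C=3): GC 7/20 = 35.0%, outside 45.9–55.3% ✗; longest run = 3 ✓; 3' end AAG has 1 G/C, need ≥2 ✗ — fails.
Primer 2 (18 nt, A=3 T=4 G=7 C=4): GC 11/18 = 61.1%, outside 45.9–55.3% ✗; longest run = 4, exceeds 3 ✗; 3' end CCA has 2 G/C ✓ — fails.
Primer 3 (17 nt, A=4 T=5 G=4 C=4): GC 8/17 = 47.1% ✓; longest run = 2 ✓; 3' end GGT has 2 G/C ✓ — passes.
Primer 4 (15 nt, A=5 T=1 G=5 C=4): GC 9/15 = 60.0%, outside 45.9–55.3% ✗; longest run = 2 ✓; 3' end GAA has 1 G/C, need ≥2 ✗ — fails.

Primer 3 only.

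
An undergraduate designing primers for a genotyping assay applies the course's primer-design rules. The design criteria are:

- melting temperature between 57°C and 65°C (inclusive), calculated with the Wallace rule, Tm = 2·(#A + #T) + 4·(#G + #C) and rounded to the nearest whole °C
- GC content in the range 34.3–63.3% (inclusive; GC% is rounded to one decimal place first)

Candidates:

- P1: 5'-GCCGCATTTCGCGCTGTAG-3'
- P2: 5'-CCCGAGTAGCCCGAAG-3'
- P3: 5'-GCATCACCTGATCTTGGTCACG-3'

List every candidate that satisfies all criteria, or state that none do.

P1 only.

P1 (19 nt, A=2 T=5 G=6 C=6): Tm = 2·7 + 4·12 = 62°C ✓; GC 12/19 = 63.2% ✓ — passes.
P2 (16 nt, A=4 T=1 G=5 C=6): Tm = 2·5 + 4·11 = 54°C, outside 57–65°C ✗; GC 11/16 = 68.8%, outside 34.3–63.3% ✗ — fails.
P3 (22 nt, A=4 T=6 G=5 C=7): Tm = 2·10 + 4·12 = 68°C, outside 57–65°C ✗; GC 12/22 = 54.5% ✓ — fails.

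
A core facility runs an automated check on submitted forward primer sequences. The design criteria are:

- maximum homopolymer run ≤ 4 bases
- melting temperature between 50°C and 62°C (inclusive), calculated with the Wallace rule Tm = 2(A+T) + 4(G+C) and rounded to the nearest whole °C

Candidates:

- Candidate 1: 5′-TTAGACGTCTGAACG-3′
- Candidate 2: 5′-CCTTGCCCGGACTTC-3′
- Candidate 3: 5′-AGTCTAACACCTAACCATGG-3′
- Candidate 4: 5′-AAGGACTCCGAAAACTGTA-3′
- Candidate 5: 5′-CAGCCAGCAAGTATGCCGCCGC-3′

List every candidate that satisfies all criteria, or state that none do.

Candidate 1 (15 nt, A=4 T=4 G=4 C=3): longest run = 2 ✓; Tm = 2·8 + 4·7 = 44°C, outside 50–62°C ✗ — fails.
Candidate 2 (15 nt, A=1 T=4 G=3 C=7): longest run = 3 ✓; Tm = 2·5 + 4·10 = 50°C ✓ — passes.
Candidate 3 (20 nt, A=7 T=4 G=3 C=6): longest run = 2 ✓; Tm = 2·11 + 4·9 = 58°C ✓ — passes.
Candidate 4 (19 nt, A=8 T=3 G=4 C=4): longest run = 4 ✓; Tm = 2·11 + 4·8 = 54°C ✓ — passes.
Candidate 5 (22 nt, A=5 T=2 G=6 C=9): longest run = 2 ✓; Tm = 2·7 + 4·15 = 74°C, outside 50–62°C ✗ — fails.

Candidate 2, Candidate 3 and Candidate 4.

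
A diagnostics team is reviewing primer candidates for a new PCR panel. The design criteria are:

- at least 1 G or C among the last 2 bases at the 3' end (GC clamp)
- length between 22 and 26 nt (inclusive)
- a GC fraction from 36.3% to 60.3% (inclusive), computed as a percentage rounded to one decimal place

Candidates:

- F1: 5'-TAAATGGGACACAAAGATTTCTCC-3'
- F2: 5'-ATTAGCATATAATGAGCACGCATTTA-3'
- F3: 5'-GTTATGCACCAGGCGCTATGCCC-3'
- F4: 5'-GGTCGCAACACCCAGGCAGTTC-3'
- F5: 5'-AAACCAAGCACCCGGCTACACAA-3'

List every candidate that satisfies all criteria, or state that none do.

F1 (24 nt, A=9 T=6 G=4 C=5): 3' end CC has 2 G/C ✓; length 24 ✓; GC 9/24 = 37.5% ✓ — passes.
F2 (26 nt, A=10 T=8 G=4 C=4): 3' end TA has 0 G/C, need ≥1 ✗; length 26 ✓; GC 8/26 = 30.8%, outside 36.3–60.3% ✗ — fails.
F3 (23 nt, A=4 T=5 G=6 C=8): 3' end CC has 2 G/C ✓; length 23 ✓; GC 14/23 = 60.9%, outside 36.3–60.3% ✗ — fails.
F4 (22 nt, A=5 T=3 G=6 C=8): 3' end TC has 1 G/C ✓; length 22 ✓; GC 14/22 = 63.6%, outside 36.3–60.3% ✗ — fails.
F5 (23 nt, A=10 T=1 G=3 C=9): 3' end AA has 0 G/C, need ≥1 ✗; length 23 ✓; GC 12/23 = 52.2% ✓ — fails.

F1 only.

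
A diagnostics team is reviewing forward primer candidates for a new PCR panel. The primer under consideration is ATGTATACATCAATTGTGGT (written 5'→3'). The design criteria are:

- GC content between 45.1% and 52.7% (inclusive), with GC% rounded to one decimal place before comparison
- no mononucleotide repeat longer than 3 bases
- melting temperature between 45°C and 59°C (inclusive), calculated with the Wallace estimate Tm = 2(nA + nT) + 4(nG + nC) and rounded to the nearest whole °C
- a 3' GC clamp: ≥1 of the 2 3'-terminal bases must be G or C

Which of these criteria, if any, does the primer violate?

Base counts: A=6, T=8, G=4, C=2 (length 20).
GC content: GC 6/20 = 30.0%, outside 45.1–52.7% ✗
homopolymer run: longest run = 2 ✓
Tm: Tm = 2·14 + 4·6 = 52°C ✓
GC clamp: 3' end GT has 1 G/C ✓

Fails: GC content.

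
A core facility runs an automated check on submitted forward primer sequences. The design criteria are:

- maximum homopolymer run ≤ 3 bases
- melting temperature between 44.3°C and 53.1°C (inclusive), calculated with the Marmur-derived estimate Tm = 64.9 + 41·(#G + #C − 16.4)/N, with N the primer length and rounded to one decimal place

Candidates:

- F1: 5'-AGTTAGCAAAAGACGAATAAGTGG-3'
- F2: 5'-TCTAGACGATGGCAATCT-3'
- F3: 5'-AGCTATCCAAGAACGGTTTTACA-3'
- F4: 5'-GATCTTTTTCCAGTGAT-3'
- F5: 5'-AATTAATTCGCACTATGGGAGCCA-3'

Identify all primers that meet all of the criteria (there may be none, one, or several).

F2 only.

F1 (24 nt, A=11 T=4 G=7 C=2): longest run = 4, exceeds 3 ✗; Tm = 64.9 + 41·(9 − 16.4)/24 = 52.3°C ✓ — fails.
F2 (18 nt, A=5 T=5 G=4 C=4): longest run = 2 ✓; Tm = 64.9 + 41·(8 − 16.4)/18 = 45.8°C ✓ — passes.
F3 (23 nt, A=8 T=6 G=4 C=5): longest run = 4, exceeds 3 ✗; Tm = 64.9 + 41·(9 − 16.4)/23 = 51.7°C ✓ — fails.
F4 (17 nt, A=3 T=8 G=3 C=3): longest run = 5, exceeds 3 ✗; Tm = 64.9 + 41·(6 − 16.4)/17 = 39.8°C, outside 44.3–53.1°C ✗ — fails.
F5 (24 nt, A=8 T=6 G=5 C=5): longest run = 3 ✓; Tm = 64.9 + 41·(10 − 16.4)/24 = 54.0°C, outside 44.3–53.1°C ✗ — fails.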